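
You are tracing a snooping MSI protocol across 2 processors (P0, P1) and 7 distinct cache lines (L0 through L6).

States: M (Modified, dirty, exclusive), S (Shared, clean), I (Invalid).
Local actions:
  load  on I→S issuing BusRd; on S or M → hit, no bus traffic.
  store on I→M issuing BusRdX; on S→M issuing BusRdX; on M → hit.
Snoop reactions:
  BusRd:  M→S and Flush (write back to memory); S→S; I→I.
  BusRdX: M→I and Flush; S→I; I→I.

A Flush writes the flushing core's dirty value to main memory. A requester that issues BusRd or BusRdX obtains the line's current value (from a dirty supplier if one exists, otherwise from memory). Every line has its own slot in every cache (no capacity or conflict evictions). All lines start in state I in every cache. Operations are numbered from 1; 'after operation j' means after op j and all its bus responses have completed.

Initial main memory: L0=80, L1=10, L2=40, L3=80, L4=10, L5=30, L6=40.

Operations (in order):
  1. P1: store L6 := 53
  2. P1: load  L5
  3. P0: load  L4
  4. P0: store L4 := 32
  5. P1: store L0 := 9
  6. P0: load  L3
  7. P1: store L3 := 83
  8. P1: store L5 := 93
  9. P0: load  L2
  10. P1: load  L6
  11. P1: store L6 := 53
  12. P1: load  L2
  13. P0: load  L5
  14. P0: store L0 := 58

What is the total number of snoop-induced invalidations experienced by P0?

[1] P1: store L6 := 53 | P0:I, P1:M(53) | bus: BusRdX
[2] P1: load  L5 | P0:I, P1:S(30) | bus: BusRd
[3] P0: load  L4 | P0:S(10), P1:I | bus: BusRd
[4] P0: store L4 := 32 | P0:M(32), P1:I | bus: BusRdX
[5] P1: store L0 := 9 | P0:I, P1:M(9) | bus: BusRdX
[6] P0: load  L3 | P0:S(80), P1:I | bus: BusRd
[7] P1: store L3 := 83 | P0:I, P1:M(83) | bus: BusRdX
[8] P1: store L5 := 93 | P0:I, P1:M(93) | bus: BusRdX
[9] P0: load  L2 | P0:S(40), P1:I | bus: BusRd
[10] P1: load  L6 | P0:I, P1:M(53) | bus: none
[11] P1: store L6 := 53 | P0:I, P1:M(53) | bus: none
[12] P1: load  L2 | P0:S(40), P1:S(40) | bus: BusRd
[13] P0: load  L5 | P0:S(93), P1:S(93) | bus: BusRd,Flush
[14] P0: store L0 := 58 | P0:M(58), P1:I | bus: BusRdX,Flush

invalidations = 1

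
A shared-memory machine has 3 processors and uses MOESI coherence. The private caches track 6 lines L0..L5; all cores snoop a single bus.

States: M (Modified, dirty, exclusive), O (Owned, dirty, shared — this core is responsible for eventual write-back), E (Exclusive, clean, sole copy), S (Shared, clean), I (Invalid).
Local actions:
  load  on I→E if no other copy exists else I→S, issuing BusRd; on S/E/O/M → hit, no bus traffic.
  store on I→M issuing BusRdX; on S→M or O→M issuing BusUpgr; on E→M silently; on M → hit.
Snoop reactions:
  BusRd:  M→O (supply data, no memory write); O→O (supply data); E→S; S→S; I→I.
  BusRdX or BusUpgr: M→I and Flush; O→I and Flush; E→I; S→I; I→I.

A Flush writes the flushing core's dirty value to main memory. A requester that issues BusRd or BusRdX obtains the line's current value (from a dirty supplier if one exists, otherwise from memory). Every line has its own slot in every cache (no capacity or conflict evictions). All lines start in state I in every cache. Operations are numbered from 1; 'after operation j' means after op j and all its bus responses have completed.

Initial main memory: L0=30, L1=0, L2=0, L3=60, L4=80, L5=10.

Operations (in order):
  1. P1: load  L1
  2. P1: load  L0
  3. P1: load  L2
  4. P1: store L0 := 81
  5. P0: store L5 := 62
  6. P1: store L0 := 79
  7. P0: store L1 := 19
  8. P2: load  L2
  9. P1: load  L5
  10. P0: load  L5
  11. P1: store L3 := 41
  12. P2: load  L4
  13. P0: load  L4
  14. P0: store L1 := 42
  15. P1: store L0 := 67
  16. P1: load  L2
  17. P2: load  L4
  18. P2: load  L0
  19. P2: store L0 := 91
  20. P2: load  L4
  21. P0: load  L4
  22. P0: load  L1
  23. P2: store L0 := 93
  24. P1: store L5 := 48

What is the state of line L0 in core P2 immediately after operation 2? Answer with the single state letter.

  op1 P1: load  L1 → I/E/I on L1; bus BusRd; mem=0
  op2 P1: load  L0 → I/E/I on L0; bus BusRd; mem=30
  op3 P1: load  L2 → I/E/I on L2; bus BusRd; mem=0
  op4 P1: store L0 := 81 → I/M/I on L0; bus (none); mem=30
  op5 P0: store L5 := 62 → M/I/I on L5; bus BusRdX; mem=10
  op6 P1: store L0 := 79 → I/M/I on L0; bus (none); mem=30
  op7 P0: store L1 := 19 → M/I/I on L1; bus BusRdX; mem=0
  op8 P2: load  L2 → I/S/S on L2; bus BusRd; mem=0
  op9 P1: load  L5 → O/S/I on L5; bus BusRd; mem=10
  op10 P0: load  L5 → O/S/I on L5; bus (none); mem=10
  op11 P1: store L3 := 41 → I/M/I on L3; bus BusRdX; mem=60
  op12 P2: load  L4 → I/I/E on L4; bus BusRd; mem=80
  op13 P0: load  L4 → S/I/S on L4; bus BusRd; mem=80
  op14 P0: store L1 := 42 → M/I/I on L1; bus (none); mem=0
  op15 P1: store L0 := 67 → I/M/I on L0; bus (none); mem=30
  op16 P1: load  L2 → I/S/S on L2; bus (none); mem=0
  op17 P2: load  L4 → S/I/S on L4; bus (none); mem=80
  op18 P2: load  L0 → I/O/S on L0; bus BusRd; mem=30
  op19 P2: store L0 := 91 → I/I/M on L0; bus BusUpgr Flush; mem=67
  op20 P2: load  L4 → S/I/S on L4; bus (none); mem=80
  op21 P0: load  L4 → S/I/S on L4; bus (none); mem=80
  op22 P0: load  L1 → M/I/I on L1; bus (none); mem=0
  op23 P2: store L0 := 93 → I/I/M on L0; bus (none); mem=67
  op24 P1: store L5 := 48 → I/M/I on L5; bus BusUpgr Flush; mem=62

state = I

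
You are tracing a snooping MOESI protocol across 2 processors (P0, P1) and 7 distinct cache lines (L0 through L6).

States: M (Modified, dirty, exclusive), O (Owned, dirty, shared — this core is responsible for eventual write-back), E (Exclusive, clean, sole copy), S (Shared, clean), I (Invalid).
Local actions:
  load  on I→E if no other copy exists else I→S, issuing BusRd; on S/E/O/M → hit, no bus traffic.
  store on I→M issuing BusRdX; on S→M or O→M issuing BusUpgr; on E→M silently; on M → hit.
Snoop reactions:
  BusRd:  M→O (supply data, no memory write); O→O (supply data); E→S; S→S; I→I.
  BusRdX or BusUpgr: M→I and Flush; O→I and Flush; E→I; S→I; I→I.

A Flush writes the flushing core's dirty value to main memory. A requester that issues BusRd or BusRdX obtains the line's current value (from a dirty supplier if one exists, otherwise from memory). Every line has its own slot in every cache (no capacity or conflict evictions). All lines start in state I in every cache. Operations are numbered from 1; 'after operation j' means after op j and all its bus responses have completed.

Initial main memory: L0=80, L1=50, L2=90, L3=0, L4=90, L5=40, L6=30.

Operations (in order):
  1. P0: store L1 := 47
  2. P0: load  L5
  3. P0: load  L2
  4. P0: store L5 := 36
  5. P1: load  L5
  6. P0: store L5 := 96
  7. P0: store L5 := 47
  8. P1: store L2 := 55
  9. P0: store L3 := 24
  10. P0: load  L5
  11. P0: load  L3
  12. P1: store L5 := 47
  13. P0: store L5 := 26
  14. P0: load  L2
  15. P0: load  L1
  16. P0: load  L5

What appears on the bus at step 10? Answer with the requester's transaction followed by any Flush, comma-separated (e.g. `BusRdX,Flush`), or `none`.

[1] P0: store L1 := 47 | P0:M(47), P1:I | bus: BusRdX
[2] P0: load  L5 | P0:E(40), P1:I | bus: BusRd
[3] P0: load  L2 | P0:E(90), P1:I | bus: BusRd
[4] P0: store L5 := 36 | P0:M(36), P1:I | bus: none
[5] P1: load  L5 | P0:O(36), P1:S(36) | bus: BusRd
[6] P0: store L5 := 96 | P0:M(96), P1:I | bus: BusUpgr
[7] P0: store L5 := 47 | P0:M(47), P1:I | bus: none
[8] P1: store L2 := 55 | P0:I, P1:M(55) | bus: BusRdX
[9] P0: store L3 := 24 | P0:M(24), P1:I | bus: BusRdX
[10] P0: load  L5 | P0:M(47), P1:I | bus: none
[11] P0: load  L3 | P0:M(24), P1:I | bus: none
[12] P1: store L5 := 47 | P0:I, P1:M(47) | bus: BusRdX,Flush
[13] P0: store L5 := 26 | P0:M(26), P1:I | bus: BusRdX,Flush
[14] P0: load  L2 | P0:S(55), P1:O(55) | bus: BusRd
[15] P0: load  L1 | P0:M(47), P1:I | bus: none
[16] P0: load  L5 | P0:M(26), P1:I | bus: none

bus = none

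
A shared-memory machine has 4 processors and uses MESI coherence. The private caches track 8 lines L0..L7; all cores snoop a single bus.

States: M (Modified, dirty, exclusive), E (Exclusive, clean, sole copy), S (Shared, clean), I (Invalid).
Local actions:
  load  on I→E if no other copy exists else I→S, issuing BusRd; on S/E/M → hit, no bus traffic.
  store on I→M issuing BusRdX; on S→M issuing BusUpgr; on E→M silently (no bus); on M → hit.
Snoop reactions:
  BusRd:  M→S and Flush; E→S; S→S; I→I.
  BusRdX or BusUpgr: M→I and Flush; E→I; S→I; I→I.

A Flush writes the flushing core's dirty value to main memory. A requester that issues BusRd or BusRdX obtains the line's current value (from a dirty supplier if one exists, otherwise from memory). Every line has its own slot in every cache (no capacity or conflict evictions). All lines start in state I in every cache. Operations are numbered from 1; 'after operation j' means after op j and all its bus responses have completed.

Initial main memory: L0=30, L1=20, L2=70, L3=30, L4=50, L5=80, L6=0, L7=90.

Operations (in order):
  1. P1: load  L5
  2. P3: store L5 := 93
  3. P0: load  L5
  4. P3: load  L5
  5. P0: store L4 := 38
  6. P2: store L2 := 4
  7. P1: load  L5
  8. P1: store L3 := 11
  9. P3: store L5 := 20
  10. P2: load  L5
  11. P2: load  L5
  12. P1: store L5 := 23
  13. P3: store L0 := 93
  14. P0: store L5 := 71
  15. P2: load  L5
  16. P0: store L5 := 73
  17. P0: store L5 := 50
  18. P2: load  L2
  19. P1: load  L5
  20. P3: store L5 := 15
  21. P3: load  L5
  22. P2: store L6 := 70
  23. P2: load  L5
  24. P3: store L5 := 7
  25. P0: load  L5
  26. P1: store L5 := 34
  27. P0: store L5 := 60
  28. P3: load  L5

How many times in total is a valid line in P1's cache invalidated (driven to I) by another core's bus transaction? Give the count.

invalidations = 5

step 1: P1: load  L5  ⟶  IEII  (L5)  txn=BusRd  M[L5]=80
step 2: P3: store L5 := 93  ⟶  IIIM  (L5)  txn=BusRdX  M[L5]=80
step 3: P0: load  L5  ⟶  SIIS  (L5)  txn=BusRd+Flush  M[L5]=93
step 4: P3: load  L5  ⟶  SIIS  (L5)  txn=∅  M[L5]=93
step 5: P0: store L4 := 38  ⟶  MIII  (L4)  txn=BusRdX  M[L4]=50
step 6: P2: store L2 := 4  ⟶  IIMI  (L2)  txn=BusRdX  M[L2]=70
step 7: P1: load  L5  ⟶  SSIS  (L5)  txn=BusRd  M[L5]=93
step 8: P1: store L3 := 11  ⟶  IMII  (L3)  txn=BusRdX  M[L3]=30
step 9: P3: store L5 := 20  ⟶  IIIM  (L5)  txn=BusUpgr  M[L5]=93
step 10: P2: load  L5  ⟶  IISS  (L5)  txn=BusRd+Flush  M[L5]=20
step 11: P2: load  L5  ⟶  IISS  (L5)  txn=∅  M[L5]=20
step 12: P1: store L5 := 23  ⟶  IMII  (L5)  txn=BusRdX  M[L5]=20
step 13: P3: store L0 := 93  ⟶  IIIM  (L0)  txn=BusRdX  M[L0]=30
step 14: P0: store L5 := 71  ⟶  MIII  (L5)  txn=BusRdX+Flush  M[L5]=23
step 15: P2: load  L5  ⟶  SISI  (L5)  txn=BusRd+Flush  M[L5]=71
step 16: P0: store L5 := 73  ⟶  MIII  (L5)  txn=BusUpgr  M[L5]=71
step 17: P0: store L5 := 50  ⟶  MIII  (L5)  txn=∅  M[L5]=71
step 18: P2: load  L2  ⟶  IIMI  (L2)  txn=∅  M[L2]=70
step 19: P1: load  L5  ⟶  SSII  (L5)  txn=BusRd+Flush  M[L5]=50
step 20: P3: store L5 := 15  ⟶  IIIM  (L5)  txn=BusRdX  M[L5]=50
step 21: P3: load  L5  ⟶  IIIM  (L5)  txn=∅  M[L5]=50
step 22: P2: store L6 := 70  ⟶  IIMI  (L6)  txn=BusRdX  M[L6]=0
step 23: P2: load  L5  ⟶  IISS  (L5)  txn=BusRd+Flush  M[L5]=15
step 24: P3: store L5 := 7  ⟶  IIIM  (L5)  txn=BusUpgr  M[L5]=15
step 25: P0: load  L5  ⟶  SIIS  (L5)  txn=BusRd+Flush  M[L5]=7
step 26: P1: store L5 := 34  ⟶  IMII  (L5)  txn=BusRdX  M[L5]=7
step 27: P0: store L5 := 60  ⟶  MIII  (L5)  txn=BusRdX+Flush  M[L5]=34
step 28: P3: load  L5  ⟶  SIIS  (L5)  txn=BusRd+Flush  M[L5]=60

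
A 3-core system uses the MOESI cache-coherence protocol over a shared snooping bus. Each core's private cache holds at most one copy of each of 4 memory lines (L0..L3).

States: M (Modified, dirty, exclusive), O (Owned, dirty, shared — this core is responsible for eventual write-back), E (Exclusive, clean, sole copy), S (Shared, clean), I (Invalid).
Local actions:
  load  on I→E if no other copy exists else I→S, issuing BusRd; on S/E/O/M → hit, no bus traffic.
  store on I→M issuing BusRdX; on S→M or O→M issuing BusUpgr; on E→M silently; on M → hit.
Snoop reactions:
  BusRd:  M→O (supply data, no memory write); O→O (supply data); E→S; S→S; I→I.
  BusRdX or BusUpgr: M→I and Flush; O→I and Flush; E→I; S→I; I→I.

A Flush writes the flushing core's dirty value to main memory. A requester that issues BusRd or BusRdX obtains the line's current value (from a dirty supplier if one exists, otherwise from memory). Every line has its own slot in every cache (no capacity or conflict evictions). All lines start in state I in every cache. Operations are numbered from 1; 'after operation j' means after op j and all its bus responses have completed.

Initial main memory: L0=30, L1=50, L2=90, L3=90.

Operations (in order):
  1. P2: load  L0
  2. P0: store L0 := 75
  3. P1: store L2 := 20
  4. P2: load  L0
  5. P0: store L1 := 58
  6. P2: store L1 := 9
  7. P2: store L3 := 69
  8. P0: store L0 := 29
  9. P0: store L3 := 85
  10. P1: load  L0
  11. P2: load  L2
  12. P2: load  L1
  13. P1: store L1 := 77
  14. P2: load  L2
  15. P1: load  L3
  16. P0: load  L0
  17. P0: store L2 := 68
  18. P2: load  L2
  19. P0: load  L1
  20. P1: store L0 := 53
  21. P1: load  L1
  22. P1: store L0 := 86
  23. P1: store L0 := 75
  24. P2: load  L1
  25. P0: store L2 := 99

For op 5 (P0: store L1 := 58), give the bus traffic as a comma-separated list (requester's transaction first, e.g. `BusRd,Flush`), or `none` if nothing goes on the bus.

bus = BusRdX

1. P2: load  L0  bus=[BusRd]  L0: P0=I P1=I P2=E  mem[L0]=30
2. P0: store L0 := 75  bus=[BusRdX]  L0: P0=M P1=I P2=I  mem[L0]=30
3. P1: store L2 := 20  bus=[BusRdX]  L2: P0=I P1=M P2=I  mem[L2]=90
4. P2: load  L0  bus=[BusRd]  L0: P0=O P1=I P2=S  mem[L0]=30
5. P0: store L1 := 58  bus=[BusRdX]  L1: P0=M P1=I P2=I  mem[L1]=50
6. P2: store L1 := 9  bus=[BusRdX,Flush]  L1: P0=I P1=I P2=M  mem[L1]=58
7. P2: store L3 := 69  bus=[BusRdX]  L3: P0=I P1=I P2=M  mem[L3]=90
8. P0: store L0 := 29  bus=[BusUpgr]  L0: P0=M P1=I P2=I  mem[L0]=30
9. P0: store L3 := 85  bus=[BusRdX,Flush]  L3: P0=M P1=I P2=I  mem[L3]=69
10. P1: load  L0  bus=[BusRd]  L0: P0=O P1=S P2=I  mem[L0]=30
11. P2: load  L2  bus=[BusRd]  L2: P0=I P1=O P2=S  mem[L2]=90
12. P2: load  L1  bus=[-]  L1: P0=I P1=I P2=M  mem[L1]=58
13. P1: store L1 := 77  bus=[BusRdX,Flush]  L1: P0=I P1=M P2=I  mem[L1]=9
14. P2: load  L2  bus=[-]  L2: P0=I P1=O P2=S  mem[L2]=90
15. P1: load  L3  bus=[BusRd]  L3: P0=O P1=S P2=I  mem[L3]=69
16. P0: load  L0  bus=[-]  L0: P0=O P1=S P2=I  mem[L0]=30
17. P0: store L2 := 68  bus=[BusRdX,Flush]  L2: P0=M P1=I P2=I  mem[L2]=20
18. P2: load  L2  bus=[BusRd]  L2: P0=O P1=I P2=S  mem[L2]=20
19. P0: load  L1  bus=[BusRd]  L1: P0=S P1=O P2=I  mem[L1]=9
20. P1: store L0 := 53  bus=[BusUpgr,Flush]  L0: P0=I P1=M P2=I  mem[L0]=29
21. P1: load  L1  bus=[-]  L1: P0=S P1=O P2=I  mem[L1]=9
22. P1: store L0 := 86  bus=[-]  L0: P0=I P1=M P2=I  mem[L0]=29
23. P1: store L0 := 75  bus=[-]  L0: P0=I P1=M P2=I  mem[L0]=29
24. P2: load  L1  bus=[BusRd]  L1: P0=S P1=O P2=S  mem[L1]=9
25. P0: store L2 := 99  bus=[BusUpgr]  L2: P0=M P1=I P2=I  mem[L2]=20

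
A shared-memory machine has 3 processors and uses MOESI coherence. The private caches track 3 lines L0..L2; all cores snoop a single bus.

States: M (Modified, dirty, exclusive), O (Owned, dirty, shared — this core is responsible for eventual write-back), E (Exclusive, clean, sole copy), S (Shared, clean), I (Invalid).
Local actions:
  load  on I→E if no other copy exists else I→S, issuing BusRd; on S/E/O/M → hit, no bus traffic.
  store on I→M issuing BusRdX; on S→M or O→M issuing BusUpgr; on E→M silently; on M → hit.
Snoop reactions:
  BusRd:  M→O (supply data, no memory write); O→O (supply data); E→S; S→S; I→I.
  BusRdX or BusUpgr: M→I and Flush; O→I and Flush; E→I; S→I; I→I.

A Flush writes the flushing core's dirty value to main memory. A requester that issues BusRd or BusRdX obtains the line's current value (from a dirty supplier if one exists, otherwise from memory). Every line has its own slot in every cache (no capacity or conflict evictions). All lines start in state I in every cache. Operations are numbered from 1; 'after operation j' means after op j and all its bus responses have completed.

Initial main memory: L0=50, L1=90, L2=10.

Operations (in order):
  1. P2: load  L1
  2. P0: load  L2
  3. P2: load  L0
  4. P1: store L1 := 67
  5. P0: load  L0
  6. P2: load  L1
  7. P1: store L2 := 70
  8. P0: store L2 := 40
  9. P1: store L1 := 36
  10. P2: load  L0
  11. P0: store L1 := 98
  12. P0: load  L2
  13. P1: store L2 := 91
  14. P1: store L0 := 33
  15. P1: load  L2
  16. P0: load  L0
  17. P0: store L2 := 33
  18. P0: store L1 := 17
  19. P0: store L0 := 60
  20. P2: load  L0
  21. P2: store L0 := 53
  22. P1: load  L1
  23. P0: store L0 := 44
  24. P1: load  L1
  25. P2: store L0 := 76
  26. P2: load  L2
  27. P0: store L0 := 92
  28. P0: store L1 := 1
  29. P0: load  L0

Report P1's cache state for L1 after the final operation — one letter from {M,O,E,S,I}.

state = I

  op1 P2: load  L1 → I/I/E on L1; bus BusRd; mem=90
  op2 P0: load  L2 → E/I/I on L2; bus BusRd; mem=10
  op3 P2: load  L0 → I/I/E on L0; bus BusRd; mem=50
  op4 P1: store L1 := 67 → I/M/I on L1; bus BusRdX; mem=90
  op5 P0: load  L0 → S/I/S on L0; bus BusRd; mem=50
  op6 P2: load  L1 → I/O/S on L1; bus BusRd; mem=90
  op7 P1: store L2 := 70 → I/M/I on L2; bus BusRdX; mem=10
  op8 P0: store L2 := 40 → M/I/I on L2; bus BusRdX Flush; mem=70
  op9 P1: store L1 := 36 → I/M/I on L1; bus BusUpgr; mem=90
  op10 P2: load  L0 → S/I/S on L0; bus (none); mem=50
  op11 P0: store L1 := 98 → M/I/I on L1; bus BusRdX Flush; mem=36
  op12 P0: load  L2 → M/I/I on L2; bus (none); mem=70
  op13 P1: store L2 := 91 → I/M/I on L2; bus BusRdX Flush; mem=40
  op14 P1: store L0 := 33 → I/M/I on L0; bus BusRdX; mem=50
  op15 P1: load  L2 → I/M/I on L2; bus (none); mem=40
  op16 P0: load  L0 → S/O/I on L0; bus BusRd; mem=50
  op17 P0: store L2 := 33 → M/I/I on L2; bus BusRdX Flush; mem=91
  op18 P0: store L1 := 17 → M/I/I on L1; bus (none); mem=36
  op19 P0: store L0 := 60 → M/I/I on L0; bus BusUpgr Flush; mem=33
  op20 P2: load  L0 → O/I/S on L0; bus BusRd; mem=33
  op21 P2: store L0 := 53 → I/I/M on L0; bus BusUpgr Flush; mem=60
  op22 P1: load  L1 → O/S/I on L1; bus BusRd; mem=36
  op23 P0: store L0 := 44 → M/I/I on L0; bus BusRdX Flush; mem=53
  op24 P1: load  L1 → O/S/I on L1; bus (none); mem=36
  op25 P2: store L0 := 76 → I/I/M on L0; bus BusRdX Flush; mem=44
  op26 P2: load  L2 → O/I/S on L2; bus BusRd; mem=91
  op27 P0: store L0 := 92 → M/I/I on L0; bus BusRdX Flush; mem=76
  op28 P0: store L1 := 1 → M/I/I on L1; bus BusUpgr; mem=36
  op29 P0: load  L0 → M/I/I on L0; bus (none); mem=76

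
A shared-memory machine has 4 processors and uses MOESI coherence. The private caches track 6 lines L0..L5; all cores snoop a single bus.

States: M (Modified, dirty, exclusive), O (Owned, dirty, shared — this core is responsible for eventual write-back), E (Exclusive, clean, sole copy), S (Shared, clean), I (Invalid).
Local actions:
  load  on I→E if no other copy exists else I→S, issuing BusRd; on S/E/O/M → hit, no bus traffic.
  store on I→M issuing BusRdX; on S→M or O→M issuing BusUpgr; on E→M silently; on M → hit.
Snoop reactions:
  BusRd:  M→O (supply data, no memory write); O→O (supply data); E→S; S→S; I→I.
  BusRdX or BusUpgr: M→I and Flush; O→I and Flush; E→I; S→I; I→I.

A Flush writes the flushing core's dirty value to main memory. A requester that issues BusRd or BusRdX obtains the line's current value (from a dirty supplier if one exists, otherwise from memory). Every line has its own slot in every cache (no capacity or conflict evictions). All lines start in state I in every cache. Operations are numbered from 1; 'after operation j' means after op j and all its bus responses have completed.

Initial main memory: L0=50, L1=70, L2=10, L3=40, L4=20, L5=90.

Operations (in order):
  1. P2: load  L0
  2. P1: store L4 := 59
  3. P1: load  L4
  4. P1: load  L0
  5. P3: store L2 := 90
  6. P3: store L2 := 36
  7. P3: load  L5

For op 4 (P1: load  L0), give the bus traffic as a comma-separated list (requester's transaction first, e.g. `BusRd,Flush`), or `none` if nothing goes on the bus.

1. P2: load  L0  bus=[BusRd]  L0: P0=I P1=I P2=E P3=I  mem[L0]=50
2. P1: store L4 := 59  bus=[BusRdX]  L4: P0=I P1=M P2=I P3=I  mem[L4]=20
3. P1: load  L4  bus=[-]  L4: P0=I P1=M P2=I P3=I  mem[L4]=20
4. P1: load  L0  bus=[BusRd]  L0: P0=I P1=S P2=S P3=I  mem[L0]=50
5. P3: store L2 := 90  bus=[BusRdX]  L2: P0=I P1=I P2=I P3=M  mem[L2]=10
6. P3: store L2 := 36  bus=[-]  L2: P0=I P1=I P2=I P3=M  mem[L2]=10
7. P3: load  L5  bus=[BusRd]  L5: P0=I P1=I P2=I P3=E  mem[L5]=90

bus = BusRd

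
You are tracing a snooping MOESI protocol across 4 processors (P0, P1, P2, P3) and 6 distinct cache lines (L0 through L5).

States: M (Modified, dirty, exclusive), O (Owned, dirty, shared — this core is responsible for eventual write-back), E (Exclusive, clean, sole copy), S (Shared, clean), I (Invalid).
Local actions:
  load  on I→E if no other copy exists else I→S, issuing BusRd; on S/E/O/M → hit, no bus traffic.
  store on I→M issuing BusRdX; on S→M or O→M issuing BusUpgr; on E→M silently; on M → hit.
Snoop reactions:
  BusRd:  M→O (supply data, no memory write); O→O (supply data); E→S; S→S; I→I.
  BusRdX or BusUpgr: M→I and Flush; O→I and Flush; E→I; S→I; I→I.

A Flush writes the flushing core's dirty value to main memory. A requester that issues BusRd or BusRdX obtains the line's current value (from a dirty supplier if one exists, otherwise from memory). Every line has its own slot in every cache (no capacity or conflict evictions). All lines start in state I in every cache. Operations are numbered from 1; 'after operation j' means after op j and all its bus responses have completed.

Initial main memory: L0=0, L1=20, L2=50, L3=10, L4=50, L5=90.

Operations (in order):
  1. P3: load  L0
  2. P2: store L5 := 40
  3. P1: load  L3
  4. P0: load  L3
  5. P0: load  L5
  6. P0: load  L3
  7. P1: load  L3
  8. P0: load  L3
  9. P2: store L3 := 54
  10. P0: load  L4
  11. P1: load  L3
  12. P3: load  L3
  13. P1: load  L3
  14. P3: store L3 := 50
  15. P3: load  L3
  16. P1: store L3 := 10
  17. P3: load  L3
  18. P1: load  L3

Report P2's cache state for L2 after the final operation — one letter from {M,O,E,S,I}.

state = I

[1] P3: load  L0 | P0:I, P1:I, P2:I, P3:E(0) | bus: BusRd
[2] P2: store L5 := 40 | P0:I, P1:I, P2:M(40), P3:I | bus: BusRdX
[3] P1: load  L3 | P0:I, P1:E(10), P2:I, P3:I | bus: BusRd
[4] P0: load  L3 | P0:S(10), P1:S(10), P2:I, P3:I | bus: BusRd
[5] P0: load  L5 | P0:S(40), P1:I, P2:O(40), P3:I | bus: BusRd
[6] P0: load  L3 | P0:S(10), P1:S(10), P2:I, P3:I | bus: none
[7] P1: load  L3 | P0:S(10), P1:S(10), P2:I, P3:I | bus: none
[8] P0: load  L3 | P0:S(10), P1:S(10), P2:I, P3:I | bus: none
[9] P2: store L3 := 54 | P0:I, P1:I, P2:M(54), P3:I | bus: BusRdX
[10] P0: load  L4 | P0:E(50), P1:I, P2:I, P3:I | bus: BusRd
[11] P1: load  L3 | P0:I, P1:S(54), P2:O(54), P3:I | bus: BusRd
[12] P3: load  L3 | P0:I, P1:S(54), P2:O(54), P3:S(54) | bus: BusRd
[13] P1: load  L3 | P0:I, P1:S(54), P2:O(54), P3:S(54) | bus: none
[14] P3: store L3 := 50 | P0:I, P1:I, P2:I, P3:M(50) | bus: BusUpgr,Flush
[15] P3: load  L3 | P0:I, P1:I, P2:I, P3:M(50) | bus: none
[16] P1: store L3 := 10 | P0:I, P1:M(10), P2:I, P3:I | bus: BusRdX,Flush
[17] P3: load  L3 | P0:I, P1:O(10), P2:I, P3:S(10) | bus: BusRd
[18] P1: load  L3 | P0:I, P1:O(10), P2:I, P3:S(10) | bus: none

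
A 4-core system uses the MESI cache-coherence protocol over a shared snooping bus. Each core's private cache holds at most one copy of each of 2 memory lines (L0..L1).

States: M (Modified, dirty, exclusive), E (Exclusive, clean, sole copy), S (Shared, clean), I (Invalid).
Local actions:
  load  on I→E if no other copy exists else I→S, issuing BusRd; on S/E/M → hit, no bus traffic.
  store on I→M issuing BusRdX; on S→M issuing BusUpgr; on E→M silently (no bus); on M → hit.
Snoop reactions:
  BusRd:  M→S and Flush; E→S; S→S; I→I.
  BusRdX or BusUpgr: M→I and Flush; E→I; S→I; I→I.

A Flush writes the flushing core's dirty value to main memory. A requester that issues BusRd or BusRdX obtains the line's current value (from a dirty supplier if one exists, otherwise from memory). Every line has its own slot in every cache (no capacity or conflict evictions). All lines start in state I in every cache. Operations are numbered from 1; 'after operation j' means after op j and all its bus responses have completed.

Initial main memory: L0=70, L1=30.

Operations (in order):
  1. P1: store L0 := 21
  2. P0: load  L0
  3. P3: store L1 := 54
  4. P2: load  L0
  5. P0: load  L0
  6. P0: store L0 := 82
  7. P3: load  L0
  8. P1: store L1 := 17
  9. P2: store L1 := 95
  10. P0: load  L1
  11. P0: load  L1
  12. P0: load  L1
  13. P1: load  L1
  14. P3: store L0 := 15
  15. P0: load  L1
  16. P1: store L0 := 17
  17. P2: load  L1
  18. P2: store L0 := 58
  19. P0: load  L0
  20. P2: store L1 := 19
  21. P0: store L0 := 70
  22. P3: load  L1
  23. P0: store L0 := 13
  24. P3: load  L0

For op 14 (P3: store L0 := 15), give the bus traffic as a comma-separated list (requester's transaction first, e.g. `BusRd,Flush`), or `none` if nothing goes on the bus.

[1] P1: store L0 := 21 | P0:I, P1:M(21), P2:I, P3:I | bus: BusRdX
[2] P0: load  L0 | P0:S(21), P1:S(21), P2:I, P3:I | bus: BusRd,Flush
[3] P3: store L1 := 54 | P0:I, P1:I, P2:I, P3:M(54) | bus: BusRdX
[4] P2: load  L0 | P0:S(21), P1:S(21), P2:S(21), P3:I | bus: BusRd
[5] P0: load  L0 | P0:S(21), P1:S(21), P2:S(21), P3:I | bus: none
[6] P0: store L0 := 82 | P0:M(82), P1:I, P2:I, P3:I | bus: BusUpgr
[7] P3: load  L0 | P0:S(82), P1:I, P2:I, P3:S(82) | bus: BusRd,Flush
[8] P1: store L1 := 17 | P0:I, P1:M(17), P2:I, P3:I | bus: BusRdX,Flush
[9] P2: store L1 := 95 | P0:I, P1:I, P2:M(95), P3:I | bus: BusRdX,Flush
[10] P0: load  L1 | P0:S(95), P1:I, P2:S(95), P3:I | bus: BusRd,Flush
[11] P0: load  L1 | P0:S(95), P1:I, P2:S(95), P3:I | bus: none
[12] P0: load  L1 | P0:S(95), P1:I, P2:S(95), P3:I | bus: none
[13] P1: load  L1 | P0:S(95), P1:S(95), P2:S(95), P3:I | bus: BusRd
[14] P3: store L0 := 15 | P0:I, P1:I, P2:I, P3:M(15) | bus: BusUpgr
[15] P0: load  L1 | P0:S(95), P1:S(95), P2:S(95), P3:I | bus: none
[16] P1: store L0 := 17 | P0:I, P1:M(17), P2:I, P3:I | bus: BusRdX,Flush
[17] P2: load  L1 | P0:S(95), P1:S(95), P2:S(95), P3:I | bus: none
[18] P2: store L0 := 58 | P0:I, P1:I, P2:M(58), P3:I | bus: BusRdX,Flush
[19] P0: load  L0 | P0:S(58), P1:I, P2:S(58), P3:I | bus: BusRd,Flush
[20] P2: store L1 := 19 | P0:I, P1:I, P2:M(19), P3:I | bus: BusUpgr
[21] P0: store L0 := 70 | P0:M(70), P1:I, P2:I, P3:I | bus: BusUpgr
[22] P3: load  L1 | P0:I, P1:I, P2:S(19), P3:S(19) | bus: BusRd,Flush
[23] P0: store L0 := 13 | P0:M(13), P1:I, P2:I, P3:I | bus: none
[24] P3: load  L0 | P0:S(13), P1:I, P2:I, P3:S(13) | bus: BusRd,Flush

bus = BusUpgr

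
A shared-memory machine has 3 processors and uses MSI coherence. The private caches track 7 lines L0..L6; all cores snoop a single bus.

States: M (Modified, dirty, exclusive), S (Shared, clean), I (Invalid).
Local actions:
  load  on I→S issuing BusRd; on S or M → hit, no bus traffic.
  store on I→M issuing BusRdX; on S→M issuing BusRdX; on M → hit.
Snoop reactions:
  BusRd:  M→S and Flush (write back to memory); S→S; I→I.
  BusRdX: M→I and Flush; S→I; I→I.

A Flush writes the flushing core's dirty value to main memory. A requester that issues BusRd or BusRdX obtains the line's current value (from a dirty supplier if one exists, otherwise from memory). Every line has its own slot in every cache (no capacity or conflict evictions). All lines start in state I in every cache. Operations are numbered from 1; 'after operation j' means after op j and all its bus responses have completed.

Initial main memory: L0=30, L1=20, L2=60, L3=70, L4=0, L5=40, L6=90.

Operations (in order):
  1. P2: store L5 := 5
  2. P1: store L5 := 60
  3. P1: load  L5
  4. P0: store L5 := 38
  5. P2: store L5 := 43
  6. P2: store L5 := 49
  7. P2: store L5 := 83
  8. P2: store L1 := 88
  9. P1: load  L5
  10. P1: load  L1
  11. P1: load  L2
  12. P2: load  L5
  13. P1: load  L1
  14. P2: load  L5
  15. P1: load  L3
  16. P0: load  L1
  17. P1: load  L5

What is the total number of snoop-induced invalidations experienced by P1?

[1] P2: store L5 := 5 | P0:I, P1:I, P2:M(5) | bus: BusRdX
[2] P1: store L5 := 60 | P0:I, P1:M(60), P2:I | bus: BusRdX,Flush
[3] P1: load  L5 | P0:I, P1:M(60), P2:I | bus: none
[4] P0: store L5 := 38 | P0:M(38), P1:I, P2:I | bus: BusRdX,Flush
[5] P2: store L5 := 43 | P0:I, P1:I, P2:M(43) | bus: BusRdX,Flush
[6] P2: store L5 := 49 | P0:I, P1:I, P2:M(49) | bus: none
[7] P2: store L5 := 83 | P0:I, P1:I, P2:M(83) | bus: none
[8] P2: store L1 := 88 | P0:I, P1:I, P2:M(88) | bus: BusRdX
[9] P1: load  L5 | P0:I, P1:S(83), P2:S(83) | bus: BusRd,Flush
[10] P1: load  L1 | P0:I, P1:S(88), P2:S(88) | bus: BusRd,Flush
[11] P1: load  L2 | P0:I, P1:S(60), P2:I | bus: BusRd
[12] P2: load  L5 | P0:I, P1:S(83), P2:S(83) | bus: none
[13] P1: load  L1 | P0:I, P1:S(88), P2:S(88) | bus: none
[14] P2: load  L5 | P0:I, P1:S(83), P2:S(83) | bus: none
[15] P1: load  L3 | P0:I, P1:S(70), P2:I | bus: BusRd
[16] P0: load  L1 | P0:S(88), P1:S(88), P2:S(88) | bus: BusRd
[17] P1: load  L5 | P0:I, P1:S(83), P2:S(83) | bus: none

invalidations = 1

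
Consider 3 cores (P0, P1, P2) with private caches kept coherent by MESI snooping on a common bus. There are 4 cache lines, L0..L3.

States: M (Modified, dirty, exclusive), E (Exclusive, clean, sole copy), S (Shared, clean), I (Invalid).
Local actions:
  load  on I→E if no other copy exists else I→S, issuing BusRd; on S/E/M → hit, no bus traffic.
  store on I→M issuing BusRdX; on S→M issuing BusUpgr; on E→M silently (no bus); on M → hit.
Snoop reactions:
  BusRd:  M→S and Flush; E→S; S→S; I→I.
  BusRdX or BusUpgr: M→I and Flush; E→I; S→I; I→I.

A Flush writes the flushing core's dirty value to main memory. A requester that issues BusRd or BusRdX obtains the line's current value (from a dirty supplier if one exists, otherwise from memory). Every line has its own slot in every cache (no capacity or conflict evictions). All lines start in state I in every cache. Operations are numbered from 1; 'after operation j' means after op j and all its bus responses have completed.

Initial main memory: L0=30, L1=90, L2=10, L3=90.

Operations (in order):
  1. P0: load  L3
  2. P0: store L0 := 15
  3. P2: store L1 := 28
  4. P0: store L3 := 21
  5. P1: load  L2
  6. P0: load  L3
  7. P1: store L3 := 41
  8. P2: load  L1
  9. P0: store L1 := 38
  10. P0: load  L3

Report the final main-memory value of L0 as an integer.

memory[L0] = 30

step 1: P0: load  L3  ⟶  EII  (L3)  txn=BusRd  M[L3]=90
step 2: P0: store L0 := 15  ⟶  MII  (L0)  txn=BusRdX  M[L0]=30
step 3: P2: store L1 := 28  ⟶  IIM  (L1)  txn=BusRdX  M[L1]=90
step 4: P0: store L3 := 21  ⟶  MII  (L3)  txn=∅  M[L3]=90
step 5: P1: load  L2  ⟶  IEI  (L2)  txn=BusRd  M[L2]=10
step 6: P0: load  L3  ⟶  MII  (L3)  txn=∅  M[L3]=90
step 7: P1: store L3 := 41  ⟶  IMI  (L3)  txn=BusRdX+Flush  M[L3]=21
step 8: P2: load  L1  ⟶  IIM  (L1)  txn=∅  M[L1]=90
step 9: P0: store L1 := 38  ⟶  MII  (L1)  txn=BusRdX+Flush  M[L1]=28
step 10: P0: load  L3  ⟶  SSI  (L3)  txn=BusRd+Flush  M[L3]=41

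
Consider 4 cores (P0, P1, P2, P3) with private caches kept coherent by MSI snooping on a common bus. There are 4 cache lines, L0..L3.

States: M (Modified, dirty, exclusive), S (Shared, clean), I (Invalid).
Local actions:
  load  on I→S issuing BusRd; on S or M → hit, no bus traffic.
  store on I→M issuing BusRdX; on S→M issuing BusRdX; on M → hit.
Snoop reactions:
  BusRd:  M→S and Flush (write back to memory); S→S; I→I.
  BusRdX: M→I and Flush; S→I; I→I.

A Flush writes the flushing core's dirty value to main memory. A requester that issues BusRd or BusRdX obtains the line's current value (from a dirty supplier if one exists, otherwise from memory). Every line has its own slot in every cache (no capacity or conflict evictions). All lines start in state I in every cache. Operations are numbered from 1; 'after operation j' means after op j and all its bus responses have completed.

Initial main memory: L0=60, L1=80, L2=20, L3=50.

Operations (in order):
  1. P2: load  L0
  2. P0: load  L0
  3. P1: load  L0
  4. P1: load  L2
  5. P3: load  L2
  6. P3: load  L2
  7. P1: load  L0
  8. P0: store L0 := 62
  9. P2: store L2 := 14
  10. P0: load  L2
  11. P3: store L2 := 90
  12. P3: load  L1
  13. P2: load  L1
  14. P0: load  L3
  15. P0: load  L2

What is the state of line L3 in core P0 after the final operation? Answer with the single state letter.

state = S

step 1: P2: load  L0  ⟶  IISI  (L0)  txn=BusRd  M[L0]=60
step 2: P0: load  L0  ⟶  SISI  (L0)  txn=BusRd  M[L0]=60
step 3: P1: load  L0  ⟶  SSSI  (L0)  txn=BusRd  M[L0]=60
step 4: P1: load  L2  ⟶  ISII  (L2)  txn=BusRd  M[L2]=20
step 5: P3: load  L2  ⟶  ISIS  (L2)  txn=BusRd  M[L2]=20
step 6: P3: load  L2  ⟶  ISIS  (L2)  txn=∅  M[L2]=20
step 7: P1: load  L0  ⟶  SSSI  (L0)  txn=∅  M[L0]=60
step 8: P0: store L0 := 62  ⟶  MIII  (L0)  txn=BusRdX  M[L0]=60
step 9: P2: store L2 := 14  ⟶  IIMI  (L2)  txn=BusRdX  M[L2]=20
step 10: P0: load  L2  ⟶  SISI  (L2)  txn=BusRd+Flush  M[L2]=14
step 11: P3: store L2 := 90  ⟶  IIIM  (L2)  txn=BusRdX  M[L2]=14
step 12: P3: load  L1  ⟶  IIIS  (L1)  txn=BusRd  M[L1]=80
step 13: P2: load  L1  ⟶  IISS  (L1)  txn=BusRd  M[L1]=80
step 14: P0: load  L3  ⟶  SIII  (L3)  txn=BusRd  M[L3]=50
step 15: P0: load  L2  ⟶  SIIS  (L2)  txn=BusRd+Flush  M[L2]=90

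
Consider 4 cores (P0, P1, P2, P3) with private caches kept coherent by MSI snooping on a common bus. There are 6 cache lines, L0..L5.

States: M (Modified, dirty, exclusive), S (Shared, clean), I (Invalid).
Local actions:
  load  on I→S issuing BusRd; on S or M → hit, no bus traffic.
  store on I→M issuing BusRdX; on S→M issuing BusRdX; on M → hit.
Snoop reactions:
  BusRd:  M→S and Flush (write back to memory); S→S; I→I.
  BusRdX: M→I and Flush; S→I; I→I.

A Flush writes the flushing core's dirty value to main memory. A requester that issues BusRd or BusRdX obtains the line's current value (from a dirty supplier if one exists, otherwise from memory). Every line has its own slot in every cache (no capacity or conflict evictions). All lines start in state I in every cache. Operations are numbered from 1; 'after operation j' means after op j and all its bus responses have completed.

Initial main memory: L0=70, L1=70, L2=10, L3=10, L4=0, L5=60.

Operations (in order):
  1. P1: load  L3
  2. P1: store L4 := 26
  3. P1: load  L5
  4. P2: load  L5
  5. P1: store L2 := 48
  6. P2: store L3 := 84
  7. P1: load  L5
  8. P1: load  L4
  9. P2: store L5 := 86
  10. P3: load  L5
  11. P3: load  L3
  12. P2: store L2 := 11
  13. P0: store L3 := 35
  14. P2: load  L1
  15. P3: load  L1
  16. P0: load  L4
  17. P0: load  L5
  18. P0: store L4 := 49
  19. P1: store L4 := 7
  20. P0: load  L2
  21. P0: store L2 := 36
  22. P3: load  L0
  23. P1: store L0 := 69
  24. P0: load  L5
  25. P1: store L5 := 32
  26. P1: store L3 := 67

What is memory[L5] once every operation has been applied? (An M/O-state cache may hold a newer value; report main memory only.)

  op1 P1: load  L3 → I/S/I/I on L3; bus BusRd; mem=10
  op2 P1: store L4 := 26 → I/M/I/I on L4; bus BusRdX; mem=0
  op3 P1: load  L5 → I/S/I/I on L5; bus BusRd; mem=60
  op4 P2: load  L5 → I/S/S/I on L5; bus BusRd; mem=60
  op5 P1: store L2 := 48 → I/M/I/I on L2; bus BusRdX; mem=10
  op6 P2: store L3 := 84 → I/I/M/I on L3; bus BusRdX; mem=10
  op7 P1: load  L5 → I/S/S/I on L5; bus (none); mem=60
  op8 P1: load  L4 → I/M/I/I on L4; bus (none); mem=0
  op9 P2: store L5 := 86 → I/I/M/I on L5; bus BusRdX; mem=60
  op10 P3: load  L5 → I/I/S/S on L5; bus BusRd Flush; mem=86
  op11 P3: load  L3 → I/I/S/S on L3; bus BusRd Flush; mem=84
  op12 P2: store L2 := 11 → I/I/M/I on L2; bus BusRdX Flush; mem=48
  op13 P0: store L3 := 35 → M/I/I/I on L3; bus BusRdX; mem=84
  op14 P2: load  L1 → I/I/S/I on L1; bus BusRd; mem=70
  op15 P3: load  L1 → I/I/S/S on L1; bus BusRd; mem=70
  op16 P0: load  L4 → S/S/I/I on L4; bus BusRd Flush; mem=26
  op17 P0: load  L5 → S/I/S/S on L5; bus BusRd; mem=86
  op18 P0: store L4 := 49 → M/I/I/I on L4; bus BusRdX; mem=26
  op19 P1: store L4 := 7 → I/M/I/I on L4; bus BusRdX Flush; mem=49
  op20 P0: load  L2 → S/I/S/I on L2; bus BusRd Flush; mem=11
  op21 P0: store L2 := 36 → M/I/I/I on L2; bus BusRdX; mem=11
  op22 P3: load  L0 → I/I/I/S on L0; bus BusRd; mem=70
  op23 P1: store L0 := 69 → I/M/I/I on L0; bus BusRdX; mem=70
  op24 P0: load  L5 → S/I/S/S on L5; bus (none); mem=86
  op25 P1: store L5 := 32 → I/M/I/I on L5; bus BusRdX; mem=86
  op26 P1: store L3 := 67 → I/M/I/I on L3; bus BusRdX Flush; mem=35

memory[L5] = 86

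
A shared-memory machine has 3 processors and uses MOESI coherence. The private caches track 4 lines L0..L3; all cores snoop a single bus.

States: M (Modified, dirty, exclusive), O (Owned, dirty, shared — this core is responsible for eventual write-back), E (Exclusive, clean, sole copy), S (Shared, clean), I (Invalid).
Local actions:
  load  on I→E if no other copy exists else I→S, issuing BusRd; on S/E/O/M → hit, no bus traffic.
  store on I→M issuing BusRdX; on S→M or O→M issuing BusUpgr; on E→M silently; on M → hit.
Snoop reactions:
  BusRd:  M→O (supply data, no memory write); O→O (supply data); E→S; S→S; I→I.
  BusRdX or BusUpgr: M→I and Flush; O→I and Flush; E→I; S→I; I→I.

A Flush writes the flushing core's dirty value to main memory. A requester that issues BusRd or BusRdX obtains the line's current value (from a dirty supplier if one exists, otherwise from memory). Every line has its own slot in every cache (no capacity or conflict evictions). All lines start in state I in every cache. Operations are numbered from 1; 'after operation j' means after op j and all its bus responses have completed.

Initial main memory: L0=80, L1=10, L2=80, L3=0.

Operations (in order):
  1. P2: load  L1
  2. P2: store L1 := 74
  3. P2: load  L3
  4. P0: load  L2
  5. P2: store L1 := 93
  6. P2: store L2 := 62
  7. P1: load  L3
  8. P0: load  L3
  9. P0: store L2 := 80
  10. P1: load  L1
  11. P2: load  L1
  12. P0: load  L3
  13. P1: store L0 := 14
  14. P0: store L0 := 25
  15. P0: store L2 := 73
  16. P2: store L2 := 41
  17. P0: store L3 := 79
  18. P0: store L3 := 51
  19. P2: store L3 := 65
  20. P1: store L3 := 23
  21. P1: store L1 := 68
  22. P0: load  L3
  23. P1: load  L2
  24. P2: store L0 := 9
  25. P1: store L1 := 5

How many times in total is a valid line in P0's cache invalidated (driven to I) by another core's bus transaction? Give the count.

step 1: P2: load  L1  ⟶  IIE  (L1)  txn=BusRd  M[L1]=10
step 2: P2: store L1 := 74  ⟶  IIM  (L1)  txn=∅  M[L1]=10
step 3: P2: load  L3  ⟶  IIE  (L3)  txn=BusRd  M[L3]=0
step 4: P0: load  L2  ⟶  EII  (L2)  txn=BusRd  M[L2]=80
step 5: P2: store L1 := 93  ⟶  IIM  (L1)  txn=∅  M[L1]=10
step 6: P2: store L2 := 62  ⟶  IIM  (L2)  txn=BusRdX  M[L2]=80
step 7: P1: load  L3  ⟶  ISS  (L3)  txn=BusRd  M[L3]=0
step 8: P0: load  L3  ⟶  SSS  (L3)  txn=BusRd  M[L3]=0
step 9: P0: store L2 := 80  ⟶  MII  (L2)  txn=BusRdX+Flush  M[L2]=62
step 10: P1: load  L1  ⟶  ISO  (L1)  txn=BusRd  M[L1]=10
step 11: P2: load  L1  ⟶  ISO  (L1)  txn=∅  M[L1]=10
step 12: P0: load  L3  ⟶  SSS  (L3)  txn=∅  M[L3]=0
step 13: P1: store L0 := 14  ⟶  IMI  (L0)  txn=BusRdX  M[L0]=80
step 14: P0: store L0 := 25  ⟶  MII  (L0)  txn=BusRdX+Flush  M[L0]=14
step 15: P0: store L2 := 73  ⟶  MII  (L2)  txn=∅  M[L2]=62
step 16: P2: store L2 := 41  ⟶  IIM  (L2)  txn=BusRdX+Flush  M[L2]=73
step 17: P0: store L3 := 79  ⟶  MII  (L3)  txn=BusUpgr  M[L3]=0
step 18: P0: store L3 := 51  ⟶  MII  (L3)  txn=∅  M[L3]=0
step 19: P2: store L3 := 65  ⟶  IIM  (L3)  txn=BusRdX+Flush  M[L3]=51
step 20: P1: store L3 := 23  ⟶  IMI  (L3)  txn=BusRdX+Flush  M[L3]=65
step 21: P1: store L1 := 68  ⟶  IMI  (L1)  txn=BusUpgr+Flush  M[L1]=93
step 22: P0: load  L3  ⟶  SOI  (L3)  txn=BusRd  M[L3]=65
step 23: P1: load  L2  ⟶  ISO  (L2)  txn=BusRd  M[L2]=73
step 24: P2: store L0 := 9  ⟶  IIM  (L0)  txn=BusRdX+Flush  M[L0]=25
step 25: P1: store L1 := 5  ⟶  IMI  (L1)  txn=∅  M[L1]=93

invalidations = 4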